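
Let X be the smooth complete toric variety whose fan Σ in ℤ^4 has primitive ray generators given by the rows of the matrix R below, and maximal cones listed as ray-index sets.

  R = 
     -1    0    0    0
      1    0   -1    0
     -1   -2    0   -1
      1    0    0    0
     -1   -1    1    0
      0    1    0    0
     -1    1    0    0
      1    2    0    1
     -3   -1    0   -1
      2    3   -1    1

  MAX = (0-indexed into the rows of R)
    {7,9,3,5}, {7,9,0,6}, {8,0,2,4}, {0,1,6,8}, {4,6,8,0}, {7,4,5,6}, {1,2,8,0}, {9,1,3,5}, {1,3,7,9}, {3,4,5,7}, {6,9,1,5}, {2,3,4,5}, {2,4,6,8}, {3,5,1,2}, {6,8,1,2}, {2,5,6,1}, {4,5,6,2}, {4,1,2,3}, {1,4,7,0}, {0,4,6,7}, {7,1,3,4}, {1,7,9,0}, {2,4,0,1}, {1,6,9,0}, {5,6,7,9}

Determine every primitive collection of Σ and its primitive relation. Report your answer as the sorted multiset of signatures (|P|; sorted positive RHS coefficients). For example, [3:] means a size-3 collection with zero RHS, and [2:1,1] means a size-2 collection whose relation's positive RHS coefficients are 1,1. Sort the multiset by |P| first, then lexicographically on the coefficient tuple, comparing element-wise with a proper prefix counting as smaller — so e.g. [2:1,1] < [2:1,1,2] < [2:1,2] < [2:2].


16 minimal non-faces of Δ(Σ) (on 10 rays):

  {0,3}:  v_{0} + v_{3} = 0  ⇒ sig = [2:]
  {2,7}:  v_{2} + v_{7} = 0  ⇒ sig = [2:]
  {0,5}:  v_{0} + v_{5} = v_{6}  ⇒ sig = [2:1]
  {3,6}:  v_{3} + v_{6} = v_{5}  ⇒ sig = [2:1]
  {4,9}:  v_{4} + v_{9} = v_{7}  ⇒ sig = [2:1]
  {2,9}:  v_{2} + v_{9} = v_{1} + v_{5}  ⇒ sig = [2:1,1]
  {3,8}:  v_{3} + v_{8} = v_{2} + v_{6}  ⇒ sig = [2:1,1]
  {7,8}:  v_{7} + v_{8} = v_{0} + v_{6}  ⇒ sig = [2:1,1]
  {5,8}:  v_{5} + v_{8} = v_{2} + 2·v_{6}  ⇒ sig = [2:1,2]
  {8,9}:  v_{8} + v_{9} = v_{1} + 2·v_{6}  ⇒ sig = [2:1,2]
  {1,4,5}:  v_{1} + v_{4} + v_{5} = 0  ⇒ sig = [3:]
  {0,2,6}:  v_{0} + v_{2} + v_{6} = v_{8}  ⇒ sig = [3:1]
  {1,4,6}:  v_{1} + v_{4} + v_{6} = v_{0}  ⇒ sig = [3:1]
  {1,5,7}:  v_{1} + v_{5} + v_{7} = v_{9}  ⇒ sig = [3:1]
  {1,6,7}:  v_{1} + v_{6} + v_{7} = v_{0} + v_{9}  ⇒ sig = [3:1,1]
  {1,4,8}:  v_{1} + v_{4} + v_{8} = 2·v_{0} + v_{2}  ⇒ sig = [3:1,2]

Hence PRS(X_Σ) =
    |P|=2: 10 collections, coeffs (), (), (1), (1), (1), (1,1), (1,1), (1,1), (1,2), (1,2)
    |P|=3: 6 collections, coeffs (), (1), (1), (1), (1,1), (1,2)


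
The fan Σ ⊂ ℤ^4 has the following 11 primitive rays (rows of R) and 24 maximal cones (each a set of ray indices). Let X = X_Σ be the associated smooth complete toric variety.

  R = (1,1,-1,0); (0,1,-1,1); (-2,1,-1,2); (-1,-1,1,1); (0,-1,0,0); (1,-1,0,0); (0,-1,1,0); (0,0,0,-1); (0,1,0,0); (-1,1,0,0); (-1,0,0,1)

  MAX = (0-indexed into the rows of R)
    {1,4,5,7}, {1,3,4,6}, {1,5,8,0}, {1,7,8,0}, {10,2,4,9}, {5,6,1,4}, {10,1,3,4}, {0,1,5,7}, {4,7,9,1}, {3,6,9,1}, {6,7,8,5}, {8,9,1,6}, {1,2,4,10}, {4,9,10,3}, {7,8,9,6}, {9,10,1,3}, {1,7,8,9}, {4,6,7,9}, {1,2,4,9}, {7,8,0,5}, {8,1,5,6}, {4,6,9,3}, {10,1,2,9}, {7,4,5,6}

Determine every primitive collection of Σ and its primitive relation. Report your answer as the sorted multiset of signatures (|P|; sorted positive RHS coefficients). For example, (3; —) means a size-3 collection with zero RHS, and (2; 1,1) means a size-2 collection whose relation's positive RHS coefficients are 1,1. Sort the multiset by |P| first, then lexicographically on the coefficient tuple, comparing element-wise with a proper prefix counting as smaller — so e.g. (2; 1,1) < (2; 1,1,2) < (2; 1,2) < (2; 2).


Σ has 25 primitive collections:

  {4,8}:  v_{4} + v_{8} = 0  →  sig = (2; —)
  {5,9}:  v_{5} + v_{9} = 0  →  sig = (2; —)
  {0,10}:  v_{0} + v_{10} = v_{1}  →  sig = (2; 1)
  {6,10}:  v_{6} + v_{10} = v_{3}  →  sig = (2; 1)
  {0,3}:  v_{0} + v_{3} = v_{1} + v_{6}  →  sig = (2; 1,1)
  {0,6}:  v_{0} + v_{6} = v_{5} + v_{8}  →  sig = (2; 1,1)
  {7,10}:  v_{7} + v_{10} = v_{4} + v_{9}  →  sig = (2; 1,1)
  {0,4}:  v_{0} + v_{4} = v_{1} + v_{5} + v_{7}  →  sig = (2; 1,1,1)
  {0,9}:  v_{0} + v_{9} = v_{1} + v_{7} + v_{8}  →  sig = (2; 1,1,1)
  {2,5}:  v_{2} + v_{5} = v_{1} + v_{4} + v_{10}  →  sig = (2; 1,1,1)
  {2,8}:  v_{2} + v_{8} = v_{1} + v_{9} + v_{10}  →  sig = (2; 1,1,1)
  {3,7}:  v_{3} + v_{7} = v_{4} + v_{6} + v_{9}  →  sig = (2; 1,1,1)
  {5,10}:  v_{5} + v_{10} = v_{1} + v_{4} + v_{6}  →  sig = (2; 1,1,1)
  {8,10}:  v_{8} + v_{10} = v_{1} + v_{6} + v_{9}  →  sig = (2; 1,1,1)
  {0,2}:  v_{0} + v_{2} = 2·v_{1} + v_{4} + v_{9}  →  sig = (2; 1,1,2)
  {3,5}:  v_{3} + v_{5} = v_{1} + v_{4} + 2·v_{6}  →  sig = (2; 1,1,2)
  {3,8}:  v_{3} + v_{8} = v_{1} + 2·v_{6} + v_{9}  →  sig = (2; 1,1,2)
  {2,7}:  v_{2} + v_{7} = v_{1} + 2·v_{4} + 2·v_{9}  →  sig = (2; 1,2,2)
  {2,6}:  v_{2} + v_{6} = 2·v_{10}  →  sig = (2; 2)
  {2,3}:  v_{2} + v_{3} = 3·v_{10}  →  sig = (2; 3)
  {1,6,7}:  v_{1} + v_{6} + v_{7} = 0  →  sig = (3; —)
  {1,4,6,9}:  v_{1} + v_{4} + v_{6} + v_{9} = v_{10}  →  sig = (4; 1)
  {1,4,9,10}:  v_{1} + v_{4} + v_{9} + v_{10} = v_{2}  →  sig = (4; 1)
  {1,5,7,8}:  v_{1} + v_{5} + v_{7} + v_{8} = v_{0}  →  sig = (4; 1)
  {1,3,4,9}:  v_{1} + v_{3} + v_{4} + v_{9} = 2·v_{10}  →  sig = (4; 2)

Signatures (|P|; sorted positive RHS coefficients), sorted:
{ (2; —) ×2,  (2; 1) ×2,  (2; 1,1) ×3,  (2; 1,1,1) ×7,  (2; 1,1,2) ×3,  (2; 1,2,2),  (2; 2),  (2; 3),  (3; —),  (4; 1) ×3,  (4; 2) }


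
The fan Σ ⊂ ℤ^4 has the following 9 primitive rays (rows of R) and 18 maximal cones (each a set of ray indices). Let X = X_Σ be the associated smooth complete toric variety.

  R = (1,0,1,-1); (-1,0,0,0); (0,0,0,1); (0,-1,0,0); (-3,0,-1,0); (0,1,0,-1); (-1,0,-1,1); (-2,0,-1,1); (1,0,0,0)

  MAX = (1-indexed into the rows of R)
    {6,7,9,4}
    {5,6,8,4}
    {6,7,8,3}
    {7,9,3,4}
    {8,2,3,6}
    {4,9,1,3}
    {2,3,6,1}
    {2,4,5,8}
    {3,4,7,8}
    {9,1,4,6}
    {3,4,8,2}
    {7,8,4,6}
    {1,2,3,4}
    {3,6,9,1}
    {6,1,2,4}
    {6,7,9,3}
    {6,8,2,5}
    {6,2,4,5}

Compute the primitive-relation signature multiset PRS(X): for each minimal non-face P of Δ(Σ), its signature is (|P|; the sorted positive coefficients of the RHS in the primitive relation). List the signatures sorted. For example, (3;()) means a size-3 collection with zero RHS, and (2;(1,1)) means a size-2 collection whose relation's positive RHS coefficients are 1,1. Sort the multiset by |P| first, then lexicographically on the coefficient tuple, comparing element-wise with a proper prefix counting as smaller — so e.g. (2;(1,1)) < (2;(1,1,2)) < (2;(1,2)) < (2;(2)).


The 11 primitive collections of Σ (r=9, n=4):

  {1,7}:  v_{1} + v_{7} = 0  so sig = (2;())
  {2,9}:  v_{2} + v_{9} = 0  so sig = (2;())
  {1,8}:  v_{1} + v_{8} = v_{2}  so sig = (2;(1))
  {2,7}:  v_{2} + v_{7} = v_{8}  so sig = (2;(1))
  {8,9}:  v_{8} + v_{9} = v_{7}  so sig = (2;(1))
  {3,5}:  v_{3} + v_{5} = v_{2} + v_{8}  so sig = (2;(1,1))
  {5,9}:  v_{5} + v_{9} = v_{4} + v_{6} + v_{8}  so sig = (2;(1,1,1))
  {1,5}:  v_{1} + v_{5} = 2·v_{2} + v_{4} + v_{6}  so sig = (2;(1,1,2))
  {5,7}:  v_{5} + v_{7} = v_{4} + v_{6} + 2·v_{8}  so sig = (2;(1,1,2))
  {3,4,6}:  v_{3} + v_{4} + v_{6} = 0  so sig = (3;())
  {2,4,6,8}:  v_{2} + v_{4} + v_{6} + v_{8} = v_{5}  so sig = (4;(1))

so the primitive-relation signature multiset is
[(2;()), (2;()), (2;(1)), (2;(1)), (2;(1)), (2;(1,1)), (2;(1,1,1)), (2;(1,1,2)), (2;(1,1,2)), (3;()), (4;(1))]


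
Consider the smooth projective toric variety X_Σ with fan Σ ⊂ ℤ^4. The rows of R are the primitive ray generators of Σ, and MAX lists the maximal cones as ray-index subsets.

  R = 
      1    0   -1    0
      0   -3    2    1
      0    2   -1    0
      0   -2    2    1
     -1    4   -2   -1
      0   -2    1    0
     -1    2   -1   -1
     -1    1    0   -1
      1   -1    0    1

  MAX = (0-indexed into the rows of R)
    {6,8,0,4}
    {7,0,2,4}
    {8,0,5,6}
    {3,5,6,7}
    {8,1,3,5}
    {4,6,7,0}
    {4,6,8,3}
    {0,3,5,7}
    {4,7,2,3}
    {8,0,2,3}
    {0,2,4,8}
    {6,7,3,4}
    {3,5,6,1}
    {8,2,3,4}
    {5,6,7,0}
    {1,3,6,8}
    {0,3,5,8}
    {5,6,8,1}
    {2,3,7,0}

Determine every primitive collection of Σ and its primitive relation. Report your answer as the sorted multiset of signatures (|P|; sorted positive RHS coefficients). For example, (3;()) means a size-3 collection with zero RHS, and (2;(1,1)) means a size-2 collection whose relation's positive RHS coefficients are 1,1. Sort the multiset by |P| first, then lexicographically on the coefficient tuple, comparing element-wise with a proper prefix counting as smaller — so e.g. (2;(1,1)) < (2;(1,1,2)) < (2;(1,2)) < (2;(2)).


Δ(Σ) — 9 vertices, 11 min non-faces:

  {2,5}:  v_{2} + v_{5} = 0  ⟹  sig = (2;())
  {7,8}:  v_{7} + v_{8} = 0  ⟹  sig = (2;())
  {2,6}:  v_{2} + v_{6} = v_{4}  ⟹  sig = (2;(1))
  {4,5}:  v_{4} + v_{5} = v_{6}  ⟹  sig = (2;(1))
  {0,1}:  v_{0} + v_{1} = v_{5} + v_{8}  ⟹  sig = (2;(1,1))
  {1,2}:  v_{1} + v_{2} = v_{3} + v_{6} + v_{8}  ⟹  sig = (2;(1,1,1))
  {1,7}:  v_{1} + v_{7} = v_{3} + v_{5} + v_{6}  ⟹  sig = (2;(1,1,1))
  {1,4}:  v_{1} + v_{4} = v_{3} + 2·v_{6} + v_{8}  ⟹  sig = (2;(1,1,2))
  {0,3,6}:  v_{0} + v_{3} + v_{6} = 0  ⟹  sig = (3;())
  {0,3,4}:  v_{0} + v_{3} + v_{4} = v_{2}  ⟹  sig = (3;(1))
  {3,5,6,8}:  v_{3} + v_{5} + v_{6} + v_{8} = v_{1}  ⟹  sig = (4;(1))

Signatures (|P|; sorted positive RHS coefficients), sorted:
{ (2;()) ×2,  (2;(1)) ×2,  (2;(1,1)),  (2;(1,1,1)) ×2,  (2;(1,1,2)),  (3;()),  (3;(1)),  (4;(1)) }


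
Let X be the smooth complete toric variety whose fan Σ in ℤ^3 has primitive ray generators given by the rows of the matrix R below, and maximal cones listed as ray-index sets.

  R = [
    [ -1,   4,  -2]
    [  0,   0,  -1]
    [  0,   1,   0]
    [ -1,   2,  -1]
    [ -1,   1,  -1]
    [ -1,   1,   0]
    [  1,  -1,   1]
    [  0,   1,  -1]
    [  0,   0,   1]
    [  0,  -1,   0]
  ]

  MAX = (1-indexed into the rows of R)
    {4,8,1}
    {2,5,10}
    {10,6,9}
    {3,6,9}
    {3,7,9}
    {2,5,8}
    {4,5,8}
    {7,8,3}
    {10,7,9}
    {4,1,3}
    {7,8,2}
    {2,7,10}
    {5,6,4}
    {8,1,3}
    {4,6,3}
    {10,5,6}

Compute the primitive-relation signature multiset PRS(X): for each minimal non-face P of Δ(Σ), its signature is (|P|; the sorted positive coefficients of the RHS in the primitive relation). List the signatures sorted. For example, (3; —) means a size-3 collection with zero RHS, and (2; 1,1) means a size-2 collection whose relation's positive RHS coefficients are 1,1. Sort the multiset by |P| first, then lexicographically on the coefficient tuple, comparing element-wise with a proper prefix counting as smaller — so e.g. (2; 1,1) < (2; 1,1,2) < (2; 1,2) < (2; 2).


22 minimal non-faces of Δ(Σ) (on 10 rays):

  • {2,9}:  v_{2} + v_{9} = 0  ⇒ sig = (2; —)
  • {3,10}:  v_{3} + v_{10} = 0  ⇒ sig = (2; —)
  • {5,7}:  v_{5} + v_{7} = 0  ⇒ sig = (2; —)
  • {2,3}:  v_{2} + v_{3} = v_{8}  ⇒ sig = (2; 1)
  • {2,6}:  v_{2} + v_{6} = v_{5}  ⇒ sig = (2; 1)
  • {3,5}:  v_{3} + v_{5} = v_{4}  ⇒ sig = (2; 1)
  • {4,7}:  v_{4} + v_{7} = v_{3}  ⇒ sig = (2; 1)
  • {4,10}:  v_{4} + v_{10} = v_{5}  ⇒ sig = (2; 1)
  • {5,9}:  v_{5} + v_{9} = v_{6}  ⇒ sig = (2; 1)
  • {6,7}:  v_{6} + v_{7} = v_{9}  ⇒ sig = (2; 1)
  • {6,8}:  v_{6} + v_{8} = v_{4}  ⇒ sig = (2; 1)
  • {8,9}:  v_{8} + v_{9} = v_{3}  ⇒ sig = (2; 1)
  • {8,10}:  v_{8} + v_{10} = v_{2}  ⇒ sig = (2; 1)
  • {1,10}:  v_{1} + v_{10} = v_{4} + v_{8}  ⇒ sig = (2; 1,1)
  • {2,4}:  v_{2} + v_{4} = v_{5} + v_{8}  ⇒ sig = (2; 1,1)
  • {4,9}:  v_{4} + v_{9} = v_{3} + v_{6}  ⇒ sig = (2; 1,1)
  • {1,2}:  v_{1} + v_{2} = v_{4} + 2·v_{8}  ⇒ sig = (2; 1,2)
  • {1,5}:  v_{1} + v_{5} = 2·v_{4} + v_{8}  ⇒ sig = (2; 1,2)
  • {1,6}:  v_{1} + v_{6} = v_{3} + 2·v_{4}  ⇒ sig = (2; 1,2)
  • {1,7}:  v_{1} + v_{7} = 2·v_{3} + v_{8}  ⇒ sig = (2; 1,2)
  • {1,9}:  v_{1} + v_{9} = 2·v_{3} + v_{4}  ⇒ sig = (2; 1,2)
  • {3,4,8}:  v_{3} + v_{4} + v_{8} = v_{1}  ⇒ sig = (3; 1)

Signatures (|P|; sorted positive RHS coefficients), sorted:
    (2; —)
    (2; —)
    (2; —)
    (2; 1)
    (2; 1)
    (2; 1)
    (2; 1)
    (2; 1)
    (2; 1)
    (2; 1)
    (2; 1)
    (2; 1)
    (2; 1)
    (2; 1,1)
    (2; 1,1)
    (2; 1,1)
    (2; 1,2)
    (2; 1,2)
    (2; 1,2)
    (2; 1,2)
    (2; 1,2)
    (3; 1)


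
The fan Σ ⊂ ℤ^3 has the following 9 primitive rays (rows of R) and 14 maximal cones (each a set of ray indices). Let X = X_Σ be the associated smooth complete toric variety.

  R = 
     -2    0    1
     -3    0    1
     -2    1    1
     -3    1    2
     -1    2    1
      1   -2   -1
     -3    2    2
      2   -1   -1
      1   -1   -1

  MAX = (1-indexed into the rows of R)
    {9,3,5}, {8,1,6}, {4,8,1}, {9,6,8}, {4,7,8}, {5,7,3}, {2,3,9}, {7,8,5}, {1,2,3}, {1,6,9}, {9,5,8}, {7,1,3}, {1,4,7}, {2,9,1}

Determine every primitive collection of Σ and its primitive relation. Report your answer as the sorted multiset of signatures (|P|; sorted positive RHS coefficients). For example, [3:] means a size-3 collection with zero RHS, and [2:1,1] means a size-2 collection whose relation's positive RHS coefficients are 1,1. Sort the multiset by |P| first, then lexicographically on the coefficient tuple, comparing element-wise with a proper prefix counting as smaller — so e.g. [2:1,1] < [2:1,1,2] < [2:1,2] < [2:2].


Δ(Σ) — 9 vertices, 18 min non-faces:

  • {3,8}:  v_{3} + v_{8} = 0  ⇒ sig = [2:]
  • {5,6}:  v_{5} + v_{6} = 0  ⇒ sig = [2:]
  • {1,5}:  v_{1} + v_{5} = v_{7}  ⇒ sig = [2:1]
  • {4,9}:  v_{4} + v_{9} = v_{1}  ⇒ sig = [2:1]
  • {6,7}:  v_{6} + v_{7} = v_{1}  ⇒ sig = [2:1]
  • {7,9}:  v_{7} + v_{9} = v_{3}  ⇒ sig = [2:1]
  • {2,8}:  v_{2} + v_{8} = v_{1} + v_{9}  ⇒ sig = [2:1,1]
  • {3,4}:  v_{3} + v_{4} = v_{1} + v_{7}  ⇒ sig = [2:1,1]
  • {3,6}:  v_{3} + v_{6} = v_{1} + v_{9}  ⇒ sig = [2:1,1]
  • {2,4}:  v_{2} + v_{4} = 2·v_{1} + v_{3}  ⇒ sig = [2:1,2]
  • {2,7}:  v_{2} + v_{7} = v_{1} + 2·v_{3}  ⇒ sig = [2:1,2]
  • {4,5}:  v_{4} + v_{5} = 2·v_{7} + v_{8}  ⇒ sig = [2:1,2]
  • {4,6}:  v_{4} + v_{6} = 2·v_{1} + v_{8}  ⇒ sig = [2:1,2]
  • {2,5}:  v_{2} + v_{5} = 2·v_{3}  ⇒ sig = [2:2]
  • {2,6}:  v_{2} + v_{6} = 2·v_{1} + 2·v_{9}  ⇒ sig = [2:2,2]
  • {1,3,9}:  v_{1} + v_{3} + v_{9} = v_{2}  ⇒ sig = [3:1]
  • {1,7,8}:  v_{1} + v_{7} + v_{8} = v_{4}  ⇒ sig = [3:1]
  • {1,8,9}:  v_{1} + v_{8} + v_{9} = v_{6}  ⇒ sig = [3:1]

Sorted signature multiset PRS(X):
    [2:]
    [2:]
    [2:1]
    [2:1]
    [2:1]
    [2:1]
    [2:1,1]
    [2:1,1]
    [2:1,1]
    [2:1,2]
    [2:1,2]
    [2:1,2]
    [2:1,2]
    [2:2]
    [2:2,2]
    [3:1]
    [3:1]
    [3:1]


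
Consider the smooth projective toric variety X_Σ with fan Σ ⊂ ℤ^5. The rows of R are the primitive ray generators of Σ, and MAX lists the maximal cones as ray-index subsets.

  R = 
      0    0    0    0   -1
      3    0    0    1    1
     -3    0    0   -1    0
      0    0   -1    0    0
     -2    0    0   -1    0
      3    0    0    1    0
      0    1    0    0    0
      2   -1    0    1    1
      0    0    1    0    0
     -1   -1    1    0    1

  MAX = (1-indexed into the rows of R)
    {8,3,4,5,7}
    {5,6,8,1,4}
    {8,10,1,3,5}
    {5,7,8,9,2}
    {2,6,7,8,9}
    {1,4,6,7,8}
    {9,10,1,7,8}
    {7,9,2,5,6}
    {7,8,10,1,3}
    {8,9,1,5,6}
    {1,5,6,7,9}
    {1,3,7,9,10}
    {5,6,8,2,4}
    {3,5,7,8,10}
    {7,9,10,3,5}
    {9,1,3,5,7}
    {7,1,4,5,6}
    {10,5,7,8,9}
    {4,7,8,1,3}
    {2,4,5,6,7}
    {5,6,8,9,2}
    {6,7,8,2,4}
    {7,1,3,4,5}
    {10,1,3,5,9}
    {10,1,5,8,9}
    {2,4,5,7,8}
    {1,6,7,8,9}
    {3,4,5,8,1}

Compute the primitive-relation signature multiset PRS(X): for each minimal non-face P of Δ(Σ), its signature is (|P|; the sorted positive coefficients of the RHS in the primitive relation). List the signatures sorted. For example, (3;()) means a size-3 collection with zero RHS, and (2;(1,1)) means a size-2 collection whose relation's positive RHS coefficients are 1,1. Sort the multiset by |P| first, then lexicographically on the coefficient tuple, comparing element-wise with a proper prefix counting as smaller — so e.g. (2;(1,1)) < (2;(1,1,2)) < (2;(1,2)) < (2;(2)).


|primitive collections| = 11. Relations:

  P = {3,6}:  v_{3} + v_{6} = 0 — sig = (2;())
  P = {4,9}:  v_{4} + v_{9} = 0 — sig = (2;())
  P = {1,2}:  v_{1} + v_{2} = v_{6} — sig = (2;(1))
  P = {4,10}:  v_{4} + v_{10} = v_{3} + v_{8} — sig = (2;(1,1))
  P = {6,10}:  v_{6} + v_{10} = v_{8} + v_{9} — sig = (2;(1,1))
  P = {2,3}:  v_{2} + v_{3} = v_{5} + v_{7} + v_{8} — sig = (2;(1,1,1))
  P = {2,10}:  v_{2} + v_{10} = v_{5} + v_{7} + 2·v_{8} + v_{9} — sig = (2;(1,1,1,2))
  P = {3,8,9}:  v_{3} + v_{8} + v_{9} = v_{10} — sig = (3;(1))
  P = {1,5,7,8}:  v_{1} + v_{5} + v_{7} + v_{8} = 0 — sig = (4;())
  P = {5,6,7,8}:  v_{5} + v_{6} + v_{7} + v_{8} = v_{2} — sig = (4;(1))
  P = {1,5,7,10}:  v_{1} + v_{5} + v_{7} + v_{10} = v_{3} + v_{9} — sig = (4;(1,1))

Sorted signature multiset PRS(X):
[(2;()), (2;()), (2;(1)), (2;(1,1)), (2;(1,1)), (2;(1,1,1)), (2;(1,1,1,2)), (3;(1)), (4;()), (4;(1)), (4;(1,1))]


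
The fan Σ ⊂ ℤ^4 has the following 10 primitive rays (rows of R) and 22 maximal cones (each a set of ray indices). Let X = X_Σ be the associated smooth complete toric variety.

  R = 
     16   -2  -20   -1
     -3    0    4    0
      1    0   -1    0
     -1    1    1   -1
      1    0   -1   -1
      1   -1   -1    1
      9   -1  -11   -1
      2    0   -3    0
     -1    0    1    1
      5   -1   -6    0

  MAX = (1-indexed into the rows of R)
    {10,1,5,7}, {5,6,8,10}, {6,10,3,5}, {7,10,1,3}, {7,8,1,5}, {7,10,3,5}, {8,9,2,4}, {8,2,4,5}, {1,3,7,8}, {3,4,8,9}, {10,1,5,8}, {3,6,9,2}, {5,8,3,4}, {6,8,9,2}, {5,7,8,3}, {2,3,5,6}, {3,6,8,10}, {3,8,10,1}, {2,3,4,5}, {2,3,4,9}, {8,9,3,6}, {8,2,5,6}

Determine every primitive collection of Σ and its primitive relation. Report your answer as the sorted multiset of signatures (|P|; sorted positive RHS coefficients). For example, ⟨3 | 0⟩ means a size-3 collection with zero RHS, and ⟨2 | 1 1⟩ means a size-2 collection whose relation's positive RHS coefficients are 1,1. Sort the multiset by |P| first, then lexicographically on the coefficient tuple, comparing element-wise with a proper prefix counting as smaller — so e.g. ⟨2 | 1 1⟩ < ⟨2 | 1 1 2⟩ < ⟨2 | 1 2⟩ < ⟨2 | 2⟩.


Δ(Σ) — 10 vertices, 18 min non-faces:

  P={4,6}:  v_{4} + v_{6} = 0 — sig = ⟨2 | 0⟩
  P={5,9}:  v_{5} + v_{9} = 0 — sig = ⟨2 | 0⟩
  P={2,7}:  v_{2} + v_{7} = v_{5} + v_{10} — sig = ⟨2 | 1 1⟩
  P={2,10}:  v_{2} + v_{10} = v_{5} + v_{6} — sig = ⟨2 | 1 1⟩
  P={4,10}:  v_{4} + v_{10} = v_{3} + v_{5} + v_{8} — sig = ⟨2 | 1 1 1⟩
  P={7,9}:  v_{7} + v_{9} = v_{3} + v_{8} + v_{10} — sig = ⟨2 | 1 1 1⟩
  P={9,10}:  v_{9} + v_{10} = v_{3} + v_{6} + v_{8} — sig = ⟨2 | 1 1 1⟩
  P={1,4}:  v_{1} + v_{4} = v_{3} + v_{5} + v_{7} + 2·v_{8} — sig = ⟨2 | 1 1 1 2⟩
  P={1,2}:  v_{1} + v_{2} = v_{5} + v_{8} + 2·v_{10} — sig = ⟨2 | 1 1 2⟩
  P={1,9}:  v_{1} + v_{9} = v_{3} + 2·v_{8} + 2·v_{10} — sig = ⟨2 | 1 2 2⟩
  P={1,6}:  v_{1} + v_{6} = v_{8} + 3·v_{10} — sig = ⟨2 | 1 3⟩
  P={6,7}:  v_{6} + v_{7} = 2·v_{10} — sig = ⟨2 | 2⟩
  P={4,7}:  v_{4} + v_{7} = 2·v_{3} + 2·v_{5} + 2·v_{8} — sig = ⟨2 | 2 2 2⟩
  P={2,3,8}:  v_{2} + v_{3} + v_{8} = 0 — sig = ⟨3 | 0⟩
  P={7,8,10}:  v_{7} + v_{8} + v_{10} = v_{1} — sig = ⟨3 | 1⟩
  P={1,3,5}:  v_{1} + v_{3} + v_{5} = 2·v_{7} — sig = ⟨3 | 2⟩
  P={3,5,6,8}:  v_{3} + v_{5} + v_{6} + v_{8} = v_{10} — sig = ⟨4 | 1⟩
  P={3,5,8,10}:  v_{3} + v_{5} + v_{8} + v_{10} = v_{7} — sig = ⟨4 | 1⟩

Sorted signature multiset PRS(X):
[⟨2 | 0⟩, ⟨2 | 0⟩, ⟨2 | 1 1⟩, ⟨2 | 1 1⟩, ⟨2 | 1 1 1⟩, ⟨2 | 1 1 1⟩, ⟨2 | 1 1 1⟩, ⟨2 | 1 1 1 2⟩, ⟨2 | 1 1 2⟩, ⟨2 | 1 2 2⟩, ⟨2 | 1 3⟩, ⟨2 | 2⟩, ⟨2 | 2 2 2⟩, ⟨3 | 0⟩, ⟨3 | 1⟩, ⟨3 | 2⟩, ⟨4 | 1⟩, ⟨4 | 1⟩]


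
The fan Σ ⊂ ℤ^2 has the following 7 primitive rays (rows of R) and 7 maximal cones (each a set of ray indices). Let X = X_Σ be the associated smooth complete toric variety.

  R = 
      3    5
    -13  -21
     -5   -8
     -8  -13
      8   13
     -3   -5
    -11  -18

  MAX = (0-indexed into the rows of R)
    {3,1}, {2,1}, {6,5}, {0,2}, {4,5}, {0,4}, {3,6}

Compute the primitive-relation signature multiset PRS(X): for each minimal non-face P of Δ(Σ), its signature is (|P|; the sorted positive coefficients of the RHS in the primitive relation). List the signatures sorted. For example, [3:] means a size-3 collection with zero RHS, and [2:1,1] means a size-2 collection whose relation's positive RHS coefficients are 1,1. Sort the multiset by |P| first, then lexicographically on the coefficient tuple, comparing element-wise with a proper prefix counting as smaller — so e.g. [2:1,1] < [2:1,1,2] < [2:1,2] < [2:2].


Primitive collections (14):

  {0,5}:  v_{0} + v_{5} = 0  ⟹  sig = [2:]
  {3,4}:  v_{3} + v_{4} = 0  ⟹  sig = [2:]
  {0,3}:  v_{0} + v_{3} = v_{2}  ⟹  sig = [2:1]
  {0,6}:  v_{0} + v_{6} = v_{3}  ⟹  sig = [2:1]
  {1,4}:  v_{1} + v_{4} = v_{2}  ⟹  sig = [2:1]
  {2,3}:  v_{2} + v_{3} = v_{1}  ⟹  sig = [2:1]
  {2,4}:  v_{2} + v_{4} = v_{0}  ⟹  sig = [2:1]
  {2,5}:  v_{2} + v_{5} = v_{3}  ⟹  sig = [2:1]
  {3,5}:  v_{3} + v_{5} = v_{6}  ⟹  sig = [2:1]
  {4,6}:  v_{4} + v_{6} = v_{5}  ⟹  sig = [2:1]
  {0,1}:  v_{0} + v_{1} = 2·v_{2}  ⟹  sig = [2:2]
  {1,5}:  v_{1} + v_{5} = 2·v_{3}  ⟹  sig = [2:2]
  {2,6}:  v_{2} + v_{6} = 2·v_{3}  ⟹  sig = [2:2]
  {1,6}:  v_{1} + v_{6} = 3·v_{3}  ⟹  sig = [2:3]

Signatures (|P|; sorted positive RHS coefficients), sorted:
    |P|=2: 14 collections, coeffs (), (), (1), (1), (1), (1), (1), (1), (1), (1), (2), (2), (2), (3)


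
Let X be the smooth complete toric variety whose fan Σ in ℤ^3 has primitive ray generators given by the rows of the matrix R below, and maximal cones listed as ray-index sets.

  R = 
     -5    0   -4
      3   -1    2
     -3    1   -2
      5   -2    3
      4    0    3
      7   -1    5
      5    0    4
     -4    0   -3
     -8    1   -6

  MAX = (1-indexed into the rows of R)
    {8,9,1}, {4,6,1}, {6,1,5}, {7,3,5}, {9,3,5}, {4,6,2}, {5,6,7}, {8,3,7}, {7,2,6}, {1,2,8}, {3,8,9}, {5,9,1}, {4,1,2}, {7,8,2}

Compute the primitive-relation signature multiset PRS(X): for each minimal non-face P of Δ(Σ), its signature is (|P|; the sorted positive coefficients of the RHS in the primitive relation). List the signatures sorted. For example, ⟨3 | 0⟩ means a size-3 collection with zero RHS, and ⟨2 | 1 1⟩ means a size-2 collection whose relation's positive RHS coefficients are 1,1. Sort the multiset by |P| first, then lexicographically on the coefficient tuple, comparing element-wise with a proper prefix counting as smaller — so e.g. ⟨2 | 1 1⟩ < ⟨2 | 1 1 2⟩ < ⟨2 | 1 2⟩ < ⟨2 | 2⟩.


Δ(Σ) — 9 vertices, 16 min non-faces:

  P = {1,7}:  v_{1} + v_{7} = 0  ⇒ sig = ⟨2 | 0⟩
  P = {2,3}:  v_{2} + v_{3} = 0  ⇒ sig = ⟨2 | 0⟩
  P = {5,8}:  v_{5} + v_{8} = 0  ⇒ sig = ⟨2 | 0⟩
  P = {1,3}:  v_{1} + v_{3} = v_{9}  ⇒ sig = ⟨2 | 1⟩
  P = {2,5}:  v_{2} + v_{5} = v_{6}  ⇒ sig = ⟨2 | 1⟩
  P = {2,9}:  v_{2} + v_{9} = v_{1}  ⇒ sig = ⟨2 | 1⟩
  P = {3,6}:  v_{3} + v_{6} = v_{5}  ⇒ sig = ⟨2 | 1⟩
  P = {6,8}:  v_{6} + v_{8} = v_{2}  ⇒ sig = ⟨2 | 1⟩
  P = {7,9}:  v_{7} + v_{9} = v_{3}  ⇒ sig = ⟨2 | 1⟩
  P = {3,4}:  v_{3} + v_{4} = v_{1} + v_{6}  ⇒ sig = ⟨2 | 1 1⟩
  P = {4,7}:  v_{4} + v_{7} = v_{2} + v_{6}  ⇒ sig = ⟨2 | 1 1⟩
  P = {6,9}:  v_{6} + v_{9} = v_{1} + v_{5}  ⇒ sig = ⟨2 | 1 1⟩
  P = {4,5}:  v_{4} + v_{5} = v_{1} + 2·v_{6}  ⇒ sig = ⟨2 | 1 2⟩
  P = {4,8}:  v_{4} + v_{8} = v_{1} + 2·v_{2}  ⇒ sig = ⟨2 | 1 2⟩
  P = {4,9}:  v_{4} + v_{9} = 2·v_{1} + v_{6}  ⇒ sig = ⟨2 | 1 2⟩
  P = {1,2,6}:  v_{1} + v_{2} + v_{6} = v_{4}  ⇒ sig = ⟨3 | 1⟩

Sorted signature multiset PRS(X):
    ⟨2 | 0⟩
    ⟨2 | 0⟩
    ⟨2 | 0⟩
    ⟨2 | 1⟩
    ⟨2 | 1⟩
    ⟨2 | 1⟩
    ⟨2 | 1⟩
    ⟨2 | 1⟩
    ⟨2 | 1⟩
    ⟨2 | 1 1⟩
    ⟨2 | 1 1⟩
    ⟨2 | 1 1⟩
    ⟨2 | 1 2⟩
    ⟨2 | 1 2⟩
    ⟨2 | 1 2⟩
    ⟨3 | 1⟩


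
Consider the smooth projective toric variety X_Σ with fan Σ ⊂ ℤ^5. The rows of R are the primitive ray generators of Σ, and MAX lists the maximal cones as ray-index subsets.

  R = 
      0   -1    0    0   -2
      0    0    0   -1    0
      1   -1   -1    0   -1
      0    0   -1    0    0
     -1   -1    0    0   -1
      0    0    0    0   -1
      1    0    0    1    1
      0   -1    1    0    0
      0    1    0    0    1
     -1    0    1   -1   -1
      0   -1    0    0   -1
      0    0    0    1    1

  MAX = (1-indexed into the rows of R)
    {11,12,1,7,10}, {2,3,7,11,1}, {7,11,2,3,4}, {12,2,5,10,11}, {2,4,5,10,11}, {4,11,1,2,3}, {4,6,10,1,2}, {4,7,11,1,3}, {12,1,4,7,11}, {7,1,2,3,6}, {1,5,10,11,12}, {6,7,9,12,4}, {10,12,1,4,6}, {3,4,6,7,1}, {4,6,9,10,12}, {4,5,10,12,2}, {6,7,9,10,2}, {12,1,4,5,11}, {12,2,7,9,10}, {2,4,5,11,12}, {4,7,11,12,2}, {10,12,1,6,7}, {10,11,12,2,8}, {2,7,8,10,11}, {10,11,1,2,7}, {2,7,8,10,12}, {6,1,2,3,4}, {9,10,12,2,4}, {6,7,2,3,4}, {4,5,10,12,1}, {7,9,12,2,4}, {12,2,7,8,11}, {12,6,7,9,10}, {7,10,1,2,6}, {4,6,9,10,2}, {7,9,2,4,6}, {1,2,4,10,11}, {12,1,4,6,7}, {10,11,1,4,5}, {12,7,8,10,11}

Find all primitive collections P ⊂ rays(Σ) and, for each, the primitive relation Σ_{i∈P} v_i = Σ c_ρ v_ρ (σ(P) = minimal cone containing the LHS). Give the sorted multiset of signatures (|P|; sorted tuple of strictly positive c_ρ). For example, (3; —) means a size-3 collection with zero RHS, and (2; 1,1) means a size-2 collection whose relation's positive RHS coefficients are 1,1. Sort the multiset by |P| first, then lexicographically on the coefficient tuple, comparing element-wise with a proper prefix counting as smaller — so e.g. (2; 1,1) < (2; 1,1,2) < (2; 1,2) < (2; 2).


Δ(Σ) — 12 vertices, 23 min non-faces:

  {9,11}:  v_{9} + v_{11} = 0 — sig = (2; —)
  {1,9}:  v_{1} + v_{9} = v_{6} — sig = (2; 1)
  {6,11}:  v_{6} + v_{11} = v_{1} — sig = (2; 1)
  {3,10}:  v_{3} + v_{10} = v_{1} + v_{2} — sig = (2; 1,1)
  {5,7}:  v_{5} + v_{7} = v_{11} + v_{12} — sig = (2; 1,1)
  {3,12}:  v_{3} + v_{12} = v_{4} + v_{7} + v_{11} — sig = (2; 1,1,1)
  {4,8}:  v_{4} + v_{8} = v_{2} + v_{11} + v_{12} — sig = (2; 1,1,1)
  {5,9}:  v_{5} + v_{9} = v_{4} + v_{10} + v_{12} — sig = (2; 1,1,1)
  {6,8}:  v_{6} + v_{8} = v_{7} + v_{10} + v_{11} — sig = (2; 1,1,1)
  {3,9}:  v_{3} + v_{9} = v_{2} + v_{4} + v_{6} + v_{7} — sig = (2; 1,1,1,1)
  {5,6}:  v_{5} + v_{6} = v_{1} + v_{4} + v_{10} + v_{12} — sig = (2; 1,1,1,1)
  {8,9}:  v_{8} + v_{9} = v_{2} + v_{7} + v_{10} + v_{12} — sig = (2; 1,1,1,1)
  {1,8}:  v_{1} + v_{8} = v_{7} + v_{10} + 2·v_{11} — sig = (2; 1,1,2)
  {3,8}:  v_{3} + v_{8} = v_{2} + v_{7} + 2·v_{11} — sig = (2; 1,1,2)
  {5,8}:  v_{5} + v_{8} = v_{2} + v_{10} + 2·v_{11} + 2·v_{12} — sig = (2; 1,1,2,2)
  {3,5}:  v_{3} + v_{5} = v_{4} + 2·v_{11} — sig = (2; 1,2)
  {2,6,12}:  v_{2} + v_{6} + v_{12} = 0 — sig = (3; —)
  {4,7,10}:  v_{4} + v_{7} + v_{10} = 0 — sig = (3; —)
  {1,2,12}:  v_{1} + v_{2} + v_{12} = v_{11} — sig = (3; 1)
  {1,2,5}:  v_{1} + v_{2} + v_{5} = v_{4} + v_{10} + 2·v_{11} — sig = (3; 1,1,2)
  {1,2,4,7}:  v_{1} + v_{2} + v_{4} + v_{7} = v_{3} — sig = (4; 1)
  {4,10,11,12}:  v_{4} + v_{10} + v_{11} + v_{12} = v_{5} — sig = (4; 1)
  {2,7,10,11,12}:  v_{2} + v_{7} + v_{10} + v_{11} + v_{12} = v_{8} — sig = (5; 1)

so the primitive-relation signature multiset is
    |P|=2: 16 collections, coeffs (), (1), (1), (1,1), (1,1), (1,1,1), (1,1,1), (1,1,1), (1,1,1), (1,1,1,1), (1,1,1,1), (1,1,1,1), (1,1,2), (1,1,2), (1,1,2,2), (1,2)
    |P|=3: 4 collections, coeffs (), (), (1), (1,1,2)
    |P|=4: 2 collections, coeffs (1), (1)
    |P|=5: 1 collection, coeffs (1)


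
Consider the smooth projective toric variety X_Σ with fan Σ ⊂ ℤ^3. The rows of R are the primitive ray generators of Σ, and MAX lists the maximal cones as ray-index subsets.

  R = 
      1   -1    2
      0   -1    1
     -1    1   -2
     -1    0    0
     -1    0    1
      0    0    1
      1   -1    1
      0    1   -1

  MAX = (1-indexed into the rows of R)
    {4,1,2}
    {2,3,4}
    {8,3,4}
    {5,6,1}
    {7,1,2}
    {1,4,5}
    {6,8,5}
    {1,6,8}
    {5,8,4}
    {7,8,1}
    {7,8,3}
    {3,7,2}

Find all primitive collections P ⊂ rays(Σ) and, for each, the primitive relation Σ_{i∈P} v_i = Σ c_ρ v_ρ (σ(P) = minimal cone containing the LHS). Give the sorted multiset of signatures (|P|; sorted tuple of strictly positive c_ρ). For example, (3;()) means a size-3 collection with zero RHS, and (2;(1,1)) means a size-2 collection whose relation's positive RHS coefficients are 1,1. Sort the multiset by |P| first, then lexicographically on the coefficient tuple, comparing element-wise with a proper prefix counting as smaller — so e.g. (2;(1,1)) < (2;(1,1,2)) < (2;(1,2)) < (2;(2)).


|primitive collections| = 12. Relations:

  P={1,3}:  v_{1} + v_{3} = 0  ⇒ sig = (2;())
  P={2,8}:  v_{2} + v_{8} = 0  ⇒ sig = (2;())
  P={4,6}:  v_{4} + v_{6} = v_{5}  ⇒ sig = (2;(1))
  P={4,7}:  v_{4} + v_{7} = v_{2}  ⇒ sig = (2;(1))
  P={6,7}:  v_{6} + v_{7} = v_{1}  ⇒ sig = (2;(1))
  P={2,6}:  v_{2} + v_{6} = v_{1} + v_{4}  ⇒ sig = (2;(1,1))
  P={3,6}:  v_{3} + v_{6} = v_{4} + v_{8}  ⇒ sig = (2;(1,1))
  P={5,7}:  v_{5} + v_{7} = v_{1} + v_{4}  ⇒ sig = (2;(1,1))
  P={2,5}:  v_{2} + v_{5} = v_{1} + 2·v_{4}  ⇒ sig = (2;(1,2))
  P={3,5}:  v_{3} + v_{5} = 2·v_{4} + v_{8}  ⇒ sig = (2;(1,2))
  P={1,4,8}:  v_{1} + v_{4} + v_{8} = v_{6}  ⇒ sig = (3;(1))
  P={1,5,8}:  v_{1} + v_{5} + v_{8} = 2·v_{6}  ⇒ sig = (3;(2))

Hence PRS(X_Σ) =
    |P|=2: 10 collections, coeffs (), (), (1), (1), (1), (1,1), (1,1), (1,1), (1,2), (1,2)
    |P|=3: 2 collections, coeffs (1), (2)


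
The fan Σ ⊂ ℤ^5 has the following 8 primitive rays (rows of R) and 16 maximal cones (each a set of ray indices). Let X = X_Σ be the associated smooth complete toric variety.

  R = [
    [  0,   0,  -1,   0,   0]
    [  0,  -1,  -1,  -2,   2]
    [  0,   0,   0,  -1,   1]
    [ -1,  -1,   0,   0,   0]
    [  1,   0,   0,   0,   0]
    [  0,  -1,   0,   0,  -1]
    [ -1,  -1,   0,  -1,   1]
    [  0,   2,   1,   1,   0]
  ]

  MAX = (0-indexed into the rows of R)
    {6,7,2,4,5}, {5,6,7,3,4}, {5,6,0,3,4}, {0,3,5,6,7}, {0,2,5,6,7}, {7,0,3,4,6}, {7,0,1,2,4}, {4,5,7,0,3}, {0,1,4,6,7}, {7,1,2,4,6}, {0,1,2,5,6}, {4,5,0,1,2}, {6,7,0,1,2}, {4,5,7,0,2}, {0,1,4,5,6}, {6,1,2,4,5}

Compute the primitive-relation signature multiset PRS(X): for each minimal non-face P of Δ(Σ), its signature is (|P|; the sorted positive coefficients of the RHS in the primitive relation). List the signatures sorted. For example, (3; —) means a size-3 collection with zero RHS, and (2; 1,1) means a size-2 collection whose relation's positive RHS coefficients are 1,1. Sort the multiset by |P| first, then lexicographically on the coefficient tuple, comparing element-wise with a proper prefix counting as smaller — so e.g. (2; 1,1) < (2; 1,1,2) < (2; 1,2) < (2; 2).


Minimal non-faces — 5 found among 8 rays, 16 max cones:

  P={2,3}:  v_{2} + v_{3} = v_{6}  ⟹  sig = (2; 1)
  P={1,3}:  v_{1} + v_{3} = v_{0} + v_{4} + 2·v_{6}  ⟹  sig = (2; 1,1,2)
  P={1,5,7}:  v_{1} + v_{5} + v_{7} = v_{2}  ⟹  sig = (3; 1)
  P={0,2,4,6}:  v_{0} + v_{2} + v_{4} + v_{6} = v_{1}  ⟹  sig = (4; 1)
  P={0,4,5,6,7}:  v_{0} + v_{4} + v_{5} + v_{6} + v_{7} = 0  ⟹  sig = (5; —)

Hence PRS(X_Σ) =
    |P|=2: 2 collections, coeffs (1), (1,1,2)
    |P|=3: 1 collection, coeffs (1)
    |P|=4: 1 collection, coeffs (1)
    |P|=5: 1 collection, coeffs ()


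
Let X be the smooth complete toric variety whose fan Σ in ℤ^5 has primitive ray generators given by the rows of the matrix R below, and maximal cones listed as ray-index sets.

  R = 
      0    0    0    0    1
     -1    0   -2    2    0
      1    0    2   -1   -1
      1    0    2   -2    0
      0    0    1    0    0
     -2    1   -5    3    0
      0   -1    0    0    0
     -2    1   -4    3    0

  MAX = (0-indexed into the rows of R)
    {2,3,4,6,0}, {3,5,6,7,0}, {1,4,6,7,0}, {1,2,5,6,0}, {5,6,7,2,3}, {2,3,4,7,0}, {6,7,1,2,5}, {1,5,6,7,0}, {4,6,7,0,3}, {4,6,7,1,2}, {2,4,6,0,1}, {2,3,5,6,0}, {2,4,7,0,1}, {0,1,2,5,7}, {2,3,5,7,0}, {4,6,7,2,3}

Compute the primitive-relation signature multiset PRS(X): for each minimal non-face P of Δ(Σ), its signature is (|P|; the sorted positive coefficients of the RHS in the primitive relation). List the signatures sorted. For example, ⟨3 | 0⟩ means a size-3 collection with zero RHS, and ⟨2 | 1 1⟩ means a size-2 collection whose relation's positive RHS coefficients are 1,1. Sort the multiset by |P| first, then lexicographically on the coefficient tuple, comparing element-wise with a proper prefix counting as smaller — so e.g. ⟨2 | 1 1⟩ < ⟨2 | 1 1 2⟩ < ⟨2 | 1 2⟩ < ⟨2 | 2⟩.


Σ has 3 primitive collections:

  P={1,3}:  v_{1} + v_{3} = 0  →  sig = ⟨2 | 0⟩
  P={4,5}:  v_{4} + v_{5} = v_{7}  →  sig = ⟨2 | 1⟩
  P={0,2,6,7}:  v_{0} + v_{2} + v_{6} + v_{7} = v_{1}  →  sig = ⟨4 | 1⟩

Signatures (|P|; sorted positive RHS coefficients), sorted:
    |P|=2: 2 collections, coeffs (), (1)
    |P|=4: 1 collection, coeffs (1)


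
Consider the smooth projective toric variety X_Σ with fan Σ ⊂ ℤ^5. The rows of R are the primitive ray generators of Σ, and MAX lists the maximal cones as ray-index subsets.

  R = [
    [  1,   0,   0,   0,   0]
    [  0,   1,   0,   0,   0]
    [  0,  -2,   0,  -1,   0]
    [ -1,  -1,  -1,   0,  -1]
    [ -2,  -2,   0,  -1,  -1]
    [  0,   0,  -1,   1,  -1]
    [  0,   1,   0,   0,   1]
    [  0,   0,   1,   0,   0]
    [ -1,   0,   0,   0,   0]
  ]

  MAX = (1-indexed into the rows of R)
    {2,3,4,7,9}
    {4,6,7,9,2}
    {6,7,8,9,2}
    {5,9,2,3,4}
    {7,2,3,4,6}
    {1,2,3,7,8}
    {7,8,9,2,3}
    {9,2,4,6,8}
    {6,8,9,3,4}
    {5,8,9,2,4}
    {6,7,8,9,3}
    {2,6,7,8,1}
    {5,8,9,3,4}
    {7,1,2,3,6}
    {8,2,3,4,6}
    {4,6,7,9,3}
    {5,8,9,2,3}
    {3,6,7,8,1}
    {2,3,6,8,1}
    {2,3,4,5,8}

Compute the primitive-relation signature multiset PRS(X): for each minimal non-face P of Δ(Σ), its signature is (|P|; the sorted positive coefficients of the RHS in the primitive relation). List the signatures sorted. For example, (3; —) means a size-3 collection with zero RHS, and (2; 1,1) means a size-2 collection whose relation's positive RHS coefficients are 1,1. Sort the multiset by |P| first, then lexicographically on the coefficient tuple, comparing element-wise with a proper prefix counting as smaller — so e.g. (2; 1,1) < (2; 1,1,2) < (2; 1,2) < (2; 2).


|primitive collections| = 9. Relations:

  {1,9}:  v_{1} + v_{9} = 0 — sig = (2; —)
  {1,4}:  v_{1} + v_{4} = v_{2} + v_{3} + v_{6} — sig = (2; 1,1,1)
  {1,5}:  v_{1} + v_{5} = v_{2} + v_{3} + v_{4} + v_{8} — sig = (2; 1,1,1,1)
  {5,7}:  v_{5} + v_{7} = v_{2} + v_{3} + 2·v_{9} — sig = (2; 1,1,2)
  {5,6}:  v_{5} + v_{6} = 2·v_{4} + v_{8} — sig = (2; 1,2)
  {4,7,8}:  v_{4} + v_{7} + v_{8} = v_{9} — sig = (3; 1)
  {2,3,6,9}:  v_{2} + v_{3} + v_{6} + v_{9} = v_{4} — sig = (4; 1)
  {2,3,6,7,8}:  v_{2} + v_{3} + v_{6} + v_{7} + v_{8} = 0 — sig = (5; —)
  {2,3,4,8,9}:  v_{2} + v_{3} + v_{4} + v_{8} + v_{9} = v_{5} — sig = (5; 1)

Sorted signature multiset PRS(X):
[(2; —), (2; 1,1,1), (2; 1,1,1,1), (2; 1,1,2), (2; 1,2), (3; 1), (4; 1), (5; —), (5; 1)]


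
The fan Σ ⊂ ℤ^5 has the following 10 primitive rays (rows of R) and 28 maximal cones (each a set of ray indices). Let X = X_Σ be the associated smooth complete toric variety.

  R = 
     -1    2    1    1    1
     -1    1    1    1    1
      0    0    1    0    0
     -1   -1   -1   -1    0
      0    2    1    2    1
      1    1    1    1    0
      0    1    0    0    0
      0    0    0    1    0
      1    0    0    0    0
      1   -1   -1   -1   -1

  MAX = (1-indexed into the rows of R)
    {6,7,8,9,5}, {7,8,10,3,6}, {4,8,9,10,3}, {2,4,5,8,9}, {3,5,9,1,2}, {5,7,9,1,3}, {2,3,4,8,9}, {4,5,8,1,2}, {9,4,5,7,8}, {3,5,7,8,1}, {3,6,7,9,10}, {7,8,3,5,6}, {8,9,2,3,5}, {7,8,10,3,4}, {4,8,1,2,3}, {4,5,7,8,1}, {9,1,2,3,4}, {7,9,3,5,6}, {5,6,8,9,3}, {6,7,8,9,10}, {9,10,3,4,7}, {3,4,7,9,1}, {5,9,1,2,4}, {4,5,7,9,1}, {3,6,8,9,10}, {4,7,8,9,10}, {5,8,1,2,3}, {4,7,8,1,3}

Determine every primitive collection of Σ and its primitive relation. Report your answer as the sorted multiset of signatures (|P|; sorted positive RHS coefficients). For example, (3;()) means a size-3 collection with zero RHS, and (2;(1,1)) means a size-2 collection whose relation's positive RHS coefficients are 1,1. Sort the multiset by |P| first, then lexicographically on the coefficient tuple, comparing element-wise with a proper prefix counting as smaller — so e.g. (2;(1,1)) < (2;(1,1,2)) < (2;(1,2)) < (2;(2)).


Δ(Σ) — 10 vertices, 10 min non-faces:

  P = {2,10}:  v_{2} + v_{10} = 0  →  sig = (2;())
  P = {4,6}:  v_{4} + v_{6} = 0  →  sig = (2;())
  P = {1,10}:  v_{1} + v_{10} = v_{7}  →  sig = (2;(1))
  P = {2,7}:  v_{2} + v_{7} = v_{1}  →  sig = (2;(1))
  P = {2,6}:  v_{2} + v_{6} = v_{3} + v_{5}  →  sig = (2;(1,1))
  P = {1,6}:  v_{1} + v_{6} = v_{3} + v_{5} + v_{7}  →  sig = (2;(1,1,1))
  P = {5,10}:  v_{5} + v_{10} = v_{7} + v_{8} + v_{9}  →  sig = (2;(1,1,1))
  P = {1,8,9}:  v_{1} + v_{8} + v_{9} = v_{5}  →  sig = (3;(1))
  P = {3,4,5}:  v_{3} + v_{4} + v_{5} = v_{2}  →  sig = (3;(1))
  P = {3,7,8,9}:  v_{3} + v_{7} + v_{8} + v_{9} = v_{6}  →  sig = (4;(1))

Sorted signature multiset PRS(X):
    (2;())
    (2;())
    (2;(1))
    (2;(1))
    (2;(1,1))
    (2;(1,1,1))
    (2;(1,1,1))
    (3;(1))
    (3;(1))
    (4;(1))


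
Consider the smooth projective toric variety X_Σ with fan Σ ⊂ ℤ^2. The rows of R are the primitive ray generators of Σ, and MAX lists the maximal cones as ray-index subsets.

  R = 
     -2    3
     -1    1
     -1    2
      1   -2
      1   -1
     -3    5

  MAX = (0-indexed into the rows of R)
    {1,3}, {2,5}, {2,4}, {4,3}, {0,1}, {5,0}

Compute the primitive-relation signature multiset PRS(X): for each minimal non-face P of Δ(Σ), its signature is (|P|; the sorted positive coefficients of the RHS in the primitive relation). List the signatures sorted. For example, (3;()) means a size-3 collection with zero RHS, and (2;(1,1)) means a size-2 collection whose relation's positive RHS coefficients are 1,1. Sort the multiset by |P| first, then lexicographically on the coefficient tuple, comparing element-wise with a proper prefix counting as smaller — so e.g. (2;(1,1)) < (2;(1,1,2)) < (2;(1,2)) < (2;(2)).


Δ(Σ) — 6 vertices, 9 min non-faces:

  • {1,4}:  v_{1} + v_{4} = 0  so sig = (2;())
  • {2,3}:  v_{2} + v_{3} = 0  so sig = (2;())
  • {0,2}:  v_{0} + v_{2} = v_{5}  so sig = (2;(1))
  • {0,3}:  v_{0} + v_{3} = v_{1}  so sig = (2;(1))
  • {0,4}:  v_{0} + v_{4} = v_{2}  so sig = (2;(1))
  • {1,2}:  v_{1} + v_{2} = v_{0}  so sig = (2;(1))
  • {3,5}:  v_{3} + v_{5} = v_{0}  so sig = (2;(1))
  • {1,5}:  v_{1} + v_{5} = 2·v_{0}  so sig = (2;(2))
  • {4,5}:  v_{4} + v_{5} = 2·v_{2}  so sig = (2;(2))

so the primitive-relation signature multiset is
    (2;())
    (2;())
    (2;(1))
    (2;(1))
    (2;(1))
    (2;(1))
    (2;(1))
    (2;(2))
    (2;(2))


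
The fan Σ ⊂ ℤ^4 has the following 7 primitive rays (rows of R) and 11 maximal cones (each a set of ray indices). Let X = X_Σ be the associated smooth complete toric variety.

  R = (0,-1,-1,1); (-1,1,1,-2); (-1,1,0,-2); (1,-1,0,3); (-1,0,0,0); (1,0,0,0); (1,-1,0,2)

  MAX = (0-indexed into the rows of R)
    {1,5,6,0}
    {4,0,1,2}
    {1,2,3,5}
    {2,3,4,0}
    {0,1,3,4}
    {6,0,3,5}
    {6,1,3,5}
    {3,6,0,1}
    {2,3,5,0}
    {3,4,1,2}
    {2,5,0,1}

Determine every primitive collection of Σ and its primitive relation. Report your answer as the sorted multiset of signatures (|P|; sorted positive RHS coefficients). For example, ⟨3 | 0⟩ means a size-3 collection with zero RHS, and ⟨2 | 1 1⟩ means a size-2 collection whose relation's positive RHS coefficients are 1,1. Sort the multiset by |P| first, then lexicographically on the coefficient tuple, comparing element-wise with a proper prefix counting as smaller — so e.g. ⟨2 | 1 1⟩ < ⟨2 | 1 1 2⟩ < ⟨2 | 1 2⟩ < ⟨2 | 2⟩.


5 collections generate NE(X_Σ); each relation:

  • {2,6}:  v_{2} + v_{6} = 0  →  sig = ⟨2 | 0⟩
  • {4,5}:  v_{4} + v_{5} = 0  →  sig = ⟨2 | 0⟩
  • {4,6}:  v_{4} + v_{6} = v_{0} + v_{1} + v_{3}  →  sig = ⟨2 | 1 1 1⟩
  • {0,1,2,3}:  v_{0} + v_{1} + v_{2} + v_{3} = v_{4}  →  sig = ⟨4 | 1⟩
  • {0,1,3,5}:  v_{0} + v_{1} + v_{3} + v_{5} = v_{6}  →  sig = ⟨4 | 1⟩

Hence PRS(X_Σ) =
    ⟨2 | 0⟩
    ⟨2 | 0⟩
    ⟨2 | 1 1 1⟩
    ⟨4 | 1⟩
    ⟨4 | 1⟩
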